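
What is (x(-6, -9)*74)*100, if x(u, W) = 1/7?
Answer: 7400/7 ≈ 1057.1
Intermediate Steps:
x(u, W) = ⅐
(x(-6, -9)*74)*100 = ((⅐)*74)*100 = (74/7)*100 = 7400/7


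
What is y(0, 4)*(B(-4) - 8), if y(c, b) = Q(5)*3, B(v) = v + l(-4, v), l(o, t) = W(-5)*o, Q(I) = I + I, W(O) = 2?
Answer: -600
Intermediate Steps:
Q(I) = 2*I
l(o, t) = 2*o
B(v) = -8 + v (B(v) = v + 2*(-4) = v - 8 = -8 + v)
y(c, b) = 30 (y(c, b) = (2*5)*3 = 10*3 = 30)
y(0, 4)*(B(-4) - 8) = 30*((-8 - 4) - 8) = 30*(-12 - 8) = 30*(-20) = -600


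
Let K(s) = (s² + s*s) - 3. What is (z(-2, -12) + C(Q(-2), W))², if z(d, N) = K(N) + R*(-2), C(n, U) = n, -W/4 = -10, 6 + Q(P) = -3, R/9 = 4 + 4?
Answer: 17424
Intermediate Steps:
R = 72 (R = 9*(4 + 4) = 9*8 = 72)
Q(P) = -9 (Q(P) = -6 - 3 = -9)
W = 40 (W = -4*(-10) = 40)
K(s) = -3 + 2*s² (K(s) = (s² + s²) - 3 = 2*s² - 3 = -3 + 2*s²)
z(d, N) = -147 + 2*N² (z(d, N) = (-3 + 2*N²) + 72*(-2) = (-3 + 2*N²) - 144 = -147 + 2*N²)
(z(-2, -12) + C(Q(-2), W))² = ((-147 + 2*(-12)²) - 9)² = ((-147 + 2*144) - 9)² = ((-147 + 288) - 9)² = (141 - 9)² = 132² = 17424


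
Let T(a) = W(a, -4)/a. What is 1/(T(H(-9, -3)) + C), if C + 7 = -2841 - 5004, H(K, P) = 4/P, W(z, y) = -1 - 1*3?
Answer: -1/7849 ≈ -0.00012740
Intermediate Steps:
W(z, y) = -4 (W(z, y) = -1 - 3 = -4)
C = -7852 (C = -7 + (-2841 - 5004) = -7 - 7845 = -7852)
T(a) = -4/a
1/(T(H(-9, -3)) + C) = 1/(-4/(4/(-3)) - 7852) = 1/(-4/(4*(-⅓)) - 7852) = 1/(-4/(-4/3) - 7852) = 1/(-4*(-¾) - 7852) = 1/(3 - 7852) = 1/(-7849) = -1/7849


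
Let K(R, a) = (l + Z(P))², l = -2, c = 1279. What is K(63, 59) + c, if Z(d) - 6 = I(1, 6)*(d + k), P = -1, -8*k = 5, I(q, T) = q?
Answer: 82217/64 ≈ 1284.6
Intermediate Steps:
k = -5/8 (k = -⅛*5 = -5/8 ≈ -0.62500)
Z(d) = 43/8 + d (Z(d) = 6 + 1*(d - 5/8) = 6 + 1*(-5/8 + d) = 6 + (-5/8 + d) = 43/8 + d)
K(R, a) = 361/64 (K(R, a) = (-2 + (43/8 - 1))² = (-2 + 35/8)² = (19/8)² = 361/64)
K(63, 59) + c = 361/64 + 1279 = 82217/64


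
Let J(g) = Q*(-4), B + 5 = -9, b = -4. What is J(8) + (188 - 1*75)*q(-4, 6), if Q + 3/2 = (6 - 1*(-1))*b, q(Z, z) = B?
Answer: -1464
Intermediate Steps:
B = -14 (B = -5 - 9 = -14)
q(Z, z) = -14
Q = -59/2 (Q = -3/2 + (6 - 1*(-1))*(-4) = -3/2 + (6 + 1)*(-4) = -3/2 + 7*(-4) = -3/2 - 28 = -59/2 ≈ -29.500)
J(g) = 118 (J(g) = -59/2*(-4) = 118)
J(8) + (188 - 1*75)*q(-4, 6) = 118 + (188 - 1*75)*(-14) = 118 + (188 - 75)*(-14) = 118 + 113*(-14) = 118 - 1582 = -1464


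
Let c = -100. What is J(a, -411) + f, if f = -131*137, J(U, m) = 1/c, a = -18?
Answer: -1794701/100 ≈ -17947.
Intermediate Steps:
J(U, m) = -1/100 (J(U, m) = 1/(-100) = -1/100)
f = -17947
J(a, -411) + f = -1/100 - 17947 = -1794701/100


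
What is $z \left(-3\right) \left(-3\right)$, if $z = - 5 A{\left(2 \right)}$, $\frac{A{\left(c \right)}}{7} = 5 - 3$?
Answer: $-630$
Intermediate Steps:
$A{\left(c \right)} = 14$ ($A{\left(c \right)} = 7 \left(5 - 3\right) = 7 \cdot 2 = 14$)
$z = -70$ ($z = \left(-5\right) 14 = -70$)
$z \left(-3\right) \left(-3\right) = \left(-70\right) \left(-3\right) \left(-3\right) = 210 \left(-3\right) = -630$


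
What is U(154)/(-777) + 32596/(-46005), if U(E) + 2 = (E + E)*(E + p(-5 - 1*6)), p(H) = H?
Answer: -683826434/11915295 ≈ -57.391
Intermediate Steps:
U(E) = -2 + 2*E*(-11 + E) (U(E) = -2 + (E + E)*(E + (-5 - 1*6)) = -2 + (2*E)*(E + (-5 - 6)) = -2 + (2*E)*(E - 11) = -2 + (2*E)*(-11 + E) = -2 + 2*E*(-11 + E))
U(154)/(-777) + 32596/(-46005) = (-2 - 22*154 + 2*154²)/(-777) + 32596/(-46005) = (-2 - 3388 + 2*23716)*(-1/777) + 32596*(-1/46005) = (-2 - 3388 + 47432)*(-1/777) - 32596/46005 = 44042*(-1/777) - 32596/46005 = -44042/777 - 32596/46005 = -683826434/11915295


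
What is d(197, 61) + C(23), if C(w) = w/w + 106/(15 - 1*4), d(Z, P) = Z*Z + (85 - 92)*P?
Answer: 422319/11 ≈ 38393.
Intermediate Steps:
d(Z, P) = Z**2 - 7*P
C(w) = 117/11 (C(w) = 1 + 106/(15 - 4) = 1 + 106/11 = 117/11)
d(197, 61) + C(23) = (197**2 - 7*61) + 117/11 = (38809 - 427) + 117/11 = 38382 + 117/11 = 422319/11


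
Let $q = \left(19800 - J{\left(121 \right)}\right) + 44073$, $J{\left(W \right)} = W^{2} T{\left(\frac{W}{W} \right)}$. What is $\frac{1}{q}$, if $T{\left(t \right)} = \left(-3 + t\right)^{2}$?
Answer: $\frac{1}{5309} \approx 0.00018836$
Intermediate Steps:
$J{\left(W \right)} = 4 W^{2}$ ($J{\left(W \right)} = W^{2} \left(-3 + \frac{W}{W}\right)^{2} = W^{2} \left(-3 + 1\right)^{2} = W^{2} \left(-2\right)^{2} = W^{2} \cdot 4 = 4 W^{2}$)
$q = 5309$ ($q = \left(19800 - 4 \cdot 121^{2}\right) + 44073 = \left(19800 - 4 \cdot 14641\right) + 44073 = \left(19800 - 58564\right) + 44073 = -38764 + 44073 = 5309$)
$\frac{1}{q} = \frac{1}{5309}$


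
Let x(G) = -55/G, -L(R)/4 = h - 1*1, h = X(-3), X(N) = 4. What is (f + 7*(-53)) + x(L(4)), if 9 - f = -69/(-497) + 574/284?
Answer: -2144515/5964 ≈ -359.58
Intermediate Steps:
h = 4
L(R) = -12 (L(R) = -4*(4 - 1*1) = -4*(4 - 1) = -4*3 = -12)
f = 6799/994 (f = 9 - (-69/(-497) + 574/284) = 9 - (-69*(-1/497) + 574*(1/284)) = 9 - (69/497 + 287/142) = 9 - 1*2147/994 = 9 - 2147/994 = 6799/994 ≈ 6.8400)
(f + 7*(-53)) + x(L(4)) = (6799/994 + 7*(-53)) - 55/(-12) = (6799/994 - 371) - 55*(-1/12) = -361975/994 + 55/12 = -2144515/5964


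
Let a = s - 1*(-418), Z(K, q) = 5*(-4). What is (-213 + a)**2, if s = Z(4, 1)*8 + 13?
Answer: 3364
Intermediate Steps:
Z(K, q) = -20
s = -147 (s = -20*8 + 13 = -160 + 13 = -147)
a = 271 (a = -147 - 1*(-418) = -147 + 418 = 271)
(-213 + a)**2 = (-213 + 271)**2 = 58**2 = 3364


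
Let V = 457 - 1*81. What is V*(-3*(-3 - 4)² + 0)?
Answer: -55272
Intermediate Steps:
V = 376 (V = 457 - 81 = 376)
V*(-3*(-3 - 4)² + 0) = 376*(-3*(-3 - 4)² + 0) = 376*(-3*(-7)² + 0) = 376*(-3*49 + 0) = 376*(-147 + 0) = 376*(-147) = -55272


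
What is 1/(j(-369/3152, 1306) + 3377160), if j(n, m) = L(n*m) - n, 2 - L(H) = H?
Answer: 3152/10645296907 ≈ 2.9609e-7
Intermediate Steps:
L(H) = 2 - H
j(n, m) = 2 - n - m*n (j(n, m) = (2 - n*m) - n = (2 - m*n) - n = 2 - n - m*n)
1/(j(-369/3152, 1306) + 3377160) = 1/((2 - (-369)/3152 - 1*1306*(-369/3152)) + 3377160) = 1/((2 - (-369)/3152 - 1*1306*(-369*1/3152)) + 3377160) = 1/((2 - 1*(-369/3152) - 1*1306*(-369/3152)) + 3377160) = 1/((2 + 369/3152 + 240957/1576) + 3377160) = 1/(488587/3152 + 3377160) = 1/(10645296907/3152) = 3152/10645296907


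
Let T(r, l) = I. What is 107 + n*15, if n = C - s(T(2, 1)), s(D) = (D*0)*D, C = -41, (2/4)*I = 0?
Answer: -508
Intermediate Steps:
I = 0 (I = 2*0 = 0)
T(r, l) = 0
s(D) = 0 (s(D) = 0*D = 0)
n = -41 (n = -41 - 1*0 = -41 + 0 = -41)
107 + n*15 = 107 - 41*15 = 107 - 615 = -508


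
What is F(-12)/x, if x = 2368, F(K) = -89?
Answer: -89/2368 ≈ -0.037584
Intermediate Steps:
F(-12)/x = -89/2368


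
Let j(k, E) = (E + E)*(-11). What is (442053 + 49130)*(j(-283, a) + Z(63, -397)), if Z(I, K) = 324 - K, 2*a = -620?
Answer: 3704011003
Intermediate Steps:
a = -310 (a = (1/2)*(-620) = -310)
j(k, E) = -22*E (j(k, E) = (2*E)*(-11) = -22*E)
(442053 + 49130)*(j(-283, a) + Z(63, -397)) = (442053 + 49130)*(-22*(-310) + (324 - 1*(-397))) = 491183*(6820 + (324 + 397)) = 491183*(6820 + 721) = 491183*7541 = 3704011003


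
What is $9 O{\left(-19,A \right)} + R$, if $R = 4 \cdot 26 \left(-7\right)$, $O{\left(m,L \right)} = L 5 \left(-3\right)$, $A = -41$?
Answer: $4807$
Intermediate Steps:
$O{\left(m,L \right)} = - 15 L$ ($O{\left(m,L \right)} = 5 L \left(-3\right) = - 15 L$)
$R = -728$ ($R = 104 \left(-7\right) = -728$)
$9 O{\left(-19,A \right)} + R = 9 \left(\left(-15\right) \left(-41\right)\right) - 728 = 9 \cdot 615 - 728 = 5535 - 728 = 4807$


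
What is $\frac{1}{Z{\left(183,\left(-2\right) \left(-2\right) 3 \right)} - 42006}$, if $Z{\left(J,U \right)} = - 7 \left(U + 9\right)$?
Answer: $- \frac{1}{42153} \approx -2.3723 \cdot 10^{-5}$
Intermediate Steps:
$Z{\left(J,U \right)} = -63 - 7 U$ ($Z{\left(J,U \right)} = - 7 \left(9 + U\right) = -63 - 7 U$)
$\frac{1}{Z{\left(183,\left(-2\right) \left(-2\right) 3 \right)} - 42006} = \frac{1}{\left(-63 - 7 \left(-2\right) \left(-2\right) 3\right) - 42006} = \frac{1}{\left(-63 - 7 \cdot 4 \cdot 3\right) - 42006} = \frac{1}{\left(-63 - 84\right) - 42006} = \frac{1}{-147 - 42006} = \frac{1}{-42153} = - \frac{1}{42153}$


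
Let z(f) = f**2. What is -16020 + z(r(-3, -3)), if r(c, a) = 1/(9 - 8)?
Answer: -16019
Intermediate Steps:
r(c, a) = 1 (r(c, a) = 1/1 = 1)
-16020 + z(r(-3, -3)) = -16020 + 1**2 = -16020 + 1 = -16019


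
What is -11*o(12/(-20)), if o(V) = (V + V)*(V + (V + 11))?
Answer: 3234/25 ≈ 129.36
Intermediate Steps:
o(V) = 2*V*(11 + 2*V) (o(V) = (2*V)*(V + (11 + V)) = (2*V)*(11 + 2*V) = 2*V*(11 + 2*V))
-11*o(12/(-20)) = -22*12/(-20)*(11 + 2*(12/(-20))) = -22*12*(-1/20)*(11 + 2*(12*(-1/20))) = -22*(-3)*(11 + 2*(-⅗))/5 = -22*(-3)*(11 - 6/5)/5 = -22*(-3)*49/(5*5) = -11*(-294/25) = 3234/25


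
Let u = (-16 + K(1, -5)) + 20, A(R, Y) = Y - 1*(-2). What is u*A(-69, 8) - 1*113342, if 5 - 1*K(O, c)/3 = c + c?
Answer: -112852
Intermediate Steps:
K(O, c) = 15 - 6*c (K(O, c) = 15 - 3*(c + c) = 15 - 6*c)
A(R, Y) = 2 + Y (A(R, Y) = Y + 2 = 2 + Y)
u = 49 (u = (-16 + (15 - 6*(-5))) + 20 = (-16 + (15 + 30)) + 20 = (-16 + 45) + 20 = 29 + 20 = 49)
u*A(-69, 8) - 1*113342 = 49*(2 + 8) - 1*113342 = 49*10 - 113342 = 490 - 113342 = -112852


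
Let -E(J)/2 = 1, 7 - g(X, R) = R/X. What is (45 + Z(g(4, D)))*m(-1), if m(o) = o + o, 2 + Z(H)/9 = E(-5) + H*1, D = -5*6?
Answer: -279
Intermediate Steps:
D = -30
g(X, R) = 7 - R/X
E(J) = -2 (E(J) = -2*1 = -2)
Z(H) = -36 + 9*H (Z(H) = -18 + 9*(-2 + H*1) = -18 + 9*(-2 + H) = -18 + (-18 + 9*H) = -36 + 9*H)
m(o) = 2*o
(45 + Z(g(4, D)))*m(-1) = (45 + (-36 + 9*(7 - 1*(-30)/4)))*(2*(-1)) = (45 + (-36 + 9*(7 - 1*(-30)*1/4)))*(-2) = (45 + (-36 + 9*(7 + 15/2)))*(-2) = (45 + (-36 + 9*(29/2)))*(-2) = (45 + (-36 + 261/2))*(-2) = (45 + 189/2)*(-2) = (279/2)*(-2) = -279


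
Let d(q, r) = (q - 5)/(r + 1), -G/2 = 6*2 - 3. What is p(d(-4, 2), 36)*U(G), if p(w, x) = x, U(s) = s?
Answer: -648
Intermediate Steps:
G = -18 (G = -2*(6*2 - 3) = -2*(12 - 3) = -2*9 = -18)
d(q, r) = (-5 + q)/(1 + r)
p(d(-4, 2), 36)*U(G) = 36*(-18) = -648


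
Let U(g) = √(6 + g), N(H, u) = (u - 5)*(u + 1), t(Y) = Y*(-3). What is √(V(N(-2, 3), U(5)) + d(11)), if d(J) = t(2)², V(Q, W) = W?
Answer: √(36 + √11) ≈ 6.2703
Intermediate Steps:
t(Y) = -3*Y
N(H, u) = (1 + u)*(-5 + u) (N(H, u) = (-5 + u)*(1 + u) = (1 + u)*(-5 + u))
d(J) = 36 (d(J) = (-3*2)² = (-6)² = 36)
√(V(N(-2, 3), U(5)) + d(11)) = √(√(6 + 5) + 36) = √(√11 + 36) = √(36 + √11)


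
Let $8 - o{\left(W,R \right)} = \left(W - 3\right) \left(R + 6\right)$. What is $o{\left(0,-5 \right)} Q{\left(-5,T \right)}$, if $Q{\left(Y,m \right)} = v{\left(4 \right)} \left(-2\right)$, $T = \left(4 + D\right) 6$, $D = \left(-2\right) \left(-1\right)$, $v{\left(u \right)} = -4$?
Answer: $88$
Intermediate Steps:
$D = 2$
$o{\left(W,R \right)} = 8 - \left(-3 + W\right) \left(6 + R\right)$ ($o{\left(W,R \right)} = 8 - \left(W - 3\right) \left(R + 6\right) = 8 - \left(-3 + W\right) \left(6 + R\right)$)
$T = 36$ ($T = \left(4 + 2\right) 6 = 6 \cdot 6 = 36$)
$Q{\left(Y,m \right)} = 8$ ($Q{\left(Y,m \right)} = \left(-4\right) \left(-2\right) = 8$)
$o{\left(0,-5 \right)} Q{\left(-5,T \right)} = \left(26 - 0 + 3 \left(-5\right) - \left(-5\right) 0\right) 8 = \left(26 + 0 - 15 + 0\right) 8 = 11 \cdot 8 = 88$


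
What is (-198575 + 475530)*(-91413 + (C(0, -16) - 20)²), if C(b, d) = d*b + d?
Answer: -24958353735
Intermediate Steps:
C(b, d) = d + b*d (C(b, d) = b*d + d = d + b*d)
(-198575 + 475530)*(-91413 + (C(0, -16) - 20)²) = (-198575 + 475530)*(-91413 + (-16*(1 + 0) - 20)²) = 276955*(-91413 + (-16*1 - 20)²) = 276955*(-91413 + (-16 - 20)²) = 276955*(-91413 + (-36)²) = 276955*(-91413 + 1296) = 276955*(-90117) = -24958353735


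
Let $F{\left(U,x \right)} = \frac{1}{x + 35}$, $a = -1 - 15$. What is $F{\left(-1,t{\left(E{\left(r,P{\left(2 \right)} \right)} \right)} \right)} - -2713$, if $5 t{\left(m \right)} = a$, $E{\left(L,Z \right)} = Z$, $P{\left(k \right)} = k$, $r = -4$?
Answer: $\frac{431372}{159} \approx 2713.0$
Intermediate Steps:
$a = -16$ ($a = -1 - 15 = -16$)
$t{\left(m \right)} = - \frac{16}{5}$ ($t{\left(m \right)} = \frac{1}{5} \left(-16\right) = - \frac{16}{5}$)
$F{\left(U,x \right)} = \frac{1}{35 + x}$
$F{\left(-1,t{\left(E{\left(r,P{\left(2 \right)} \right)} \right)} \right)} - -2713 = \frac{1}{35 - \frac{16}{5}} - -2713 = \frac{1}{\frac{159}{5}} + 2713 = \frac{5}{159} + 2713 = \frac{431372}{159}$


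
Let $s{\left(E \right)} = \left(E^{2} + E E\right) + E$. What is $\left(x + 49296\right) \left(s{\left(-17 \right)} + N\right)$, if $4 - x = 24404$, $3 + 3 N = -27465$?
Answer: $-213981120$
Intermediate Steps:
$N = -9156$ ($N = -1 + \frac{1}{3} \left(-27465\right) = -1 - 9155 = -9156$)
$x = -24400$ ($x = 4 - 24404 = -24400$)
$s{\left(E \right)} = E + 2 E^{2}$ ($s{\left(E \right)} = \left(E^{2} + E^{2}\right) + E = 2 E^{2} + E = E + 2 E^{2}$)
$\left(x + 49296\right) \left(s{\left(-17 \right)} + N\right) = \left(-24400 + 49296\right) \left(- 17 \left(1 + 2 \left(-17\right)\right) - 9156\right) = 24896 \left(- 17 \left(1 - 34\right) - 9156\right) = 24896 \left(\left(-17\right) \left(-33\right) - 9156\right) = 24896 \left(561 - 9156\right) = 24896 \left(-8595\right) = -213981120$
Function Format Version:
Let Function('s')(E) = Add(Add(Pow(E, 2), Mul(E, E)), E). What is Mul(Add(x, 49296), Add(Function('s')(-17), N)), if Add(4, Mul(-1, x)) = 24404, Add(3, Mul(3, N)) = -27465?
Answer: -213981120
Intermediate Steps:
N = -9156 (N = Add(-1, Mul(Rational(1, 3), -27465)) = Add(-1, -9155) = -9156)
x = -24400 (x = Add(4, Mul(-1, 24404)) = Add(4, -24404) = -24400)
Function('s')(E) = Add(E, Mul(2, Pow(E, 2))) (Function('s')(E) = Add(Add(Pow(E, 2), Pow(E, 2)), E) = Add(Mul(2, Pow(E, 2)), E) = Add(E, Mul(2, Pow(E, 2))))
Mul(Add(x, 49296), Add(Function('s')(-17), N)) = Mul(Add(-24400, 49296), Add(Mul(-17, Add(1, Mul(2, -17))), -9156)) = Mul(24896, Add(Mul(-17, Add(1, -34)), -9156)) = Mul(24896, Add(Mul(-17, -33), -9156)) = Mul(24896, Add(561, -9156)) = Mul(24896, -8595) = -213981120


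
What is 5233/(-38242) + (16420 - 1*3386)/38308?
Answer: 37247558/183121817 ≈ 0.20340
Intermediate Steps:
5233/(-38242) + (16420 - 1*3386)/38308 = 5233*(-1/38242) + (16420 - 3386)*(1/38308) = -5233/38242 + 13034*(1/38308) = -5233/38242 + 6517/19154 = 37247558/183121817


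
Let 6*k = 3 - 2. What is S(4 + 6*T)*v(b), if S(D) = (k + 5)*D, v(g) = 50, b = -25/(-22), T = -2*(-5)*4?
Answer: 189100/3 ≈ 63033.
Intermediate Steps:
T = 40 (T = 10*4 = 40)
b = 25/22 (b = -25*(-1/22) = 25/22 ≈ 1.1364)
k = 1/6 (k = (3 - 2)/6 = (1/6)*1 = 1/6 ≈ 0.16667)
S(D) = 31*D/6 (S(D) = (1/6 + 5)*D = 31*D/6)
S(4 + 6*T)*v(b) = (31*(4 + 6*40)/6)*50 = (31*(4 + 240)/6)*50 = ((31/6)*244)*50 = (3782/3)*50 = 189100/3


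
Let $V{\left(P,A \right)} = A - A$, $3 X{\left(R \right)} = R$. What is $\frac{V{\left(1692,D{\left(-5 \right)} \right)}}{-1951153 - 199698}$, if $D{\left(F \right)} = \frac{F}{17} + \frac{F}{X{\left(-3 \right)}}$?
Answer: $0$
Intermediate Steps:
$X{\left(R \right)} = \frac{R}{3}$
$D{\left(F \right)} = - \frac{16 F}{17}$ ($D{\left(F \right)} = \frac{F}{17} + \frac{F}{\frac{1}{3} \left(-3\right)} = F \frac{1}{17} + \frac{F}{-1} = \frac{F}{17} + F \left(-1\right) = \frac{F}{17} - F = - \frac{16 F}{17}$)
$V{\left(P,A \right)} = 0$
$\frac{V{\left(1692,D{\left(-5 \right)} \right)}}{-1951153 - 199698} = \frac{0}{-1951153 - 199698} = \frac{0}{-2150851} = 0 \left(- \frac{1}{2150851}\right) = 0$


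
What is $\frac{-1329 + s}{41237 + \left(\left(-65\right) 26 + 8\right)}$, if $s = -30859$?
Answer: $- \frac{32188}{39555} \approx -0.81375$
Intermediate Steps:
$\frac{-1329 + s}{41237 + \left(\left(-65\right) 26 + 8\right)} = \frac{-1329 - 30859}{41237 + \left(\left(-65\right) 26 + 8\right)} = - \frac{32188}{41237 + \left(-1690 + 8\right)} = - \frac{32188}{41237 - 1682} = - \frac{32188}{39555}$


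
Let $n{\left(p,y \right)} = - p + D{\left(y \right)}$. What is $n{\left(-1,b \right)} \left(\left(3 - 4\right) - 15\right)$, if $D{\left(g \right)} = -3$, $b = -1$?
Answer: $32$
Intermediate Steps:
$n{\left(p,y \right)} = -3 - p$ ($n{\left(p,y \right)} = - p - 3 = -3 - p$)
$n{\left(-1,b \right)} \left(\left(3 - 4\right) - 15\right) = \left(-3 - -1\right) \left(\left(3 - 4\right) - 15\right) = \left(-3 + 1\right) \left(-1 - 15\right) = \left(-2\right) \left(-16\right) = 32$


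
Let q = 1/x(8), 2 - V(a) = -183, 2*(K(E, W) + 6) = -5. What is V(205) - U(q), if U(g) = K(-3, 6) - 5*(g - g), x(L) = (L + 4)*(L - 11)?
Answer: 387/2 ≈ 193.50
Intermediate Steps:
K(E, W) = -17/2 (K(E, W) = -6 + (½)*(-5) = -6 - 5/2 = -17/2)
x(L) = (-11 + L)*(4 + L) (x(L) = (4 + L)*(-11 + L) = (-11 + L)*(4 + L))
V(a) = 185 (V(a) = 2 - 1*(-183) = 2 + 183 = 185)
q = -1/36 (q = 1/(-44 + 8² - 7*8) = 1/(-44 + 64 - 56) = 1/(-36) = -1/36 ≈ -0.027778)
U(g) = -17/2 (U(g) = -17/2 - 5*(g - g) = -17/2 - 5*0 = -17/2 + 0 = -17/2)
V(205) - U(q) = 185 - 1*(-17/2) = 185 + 17/2 = 387/2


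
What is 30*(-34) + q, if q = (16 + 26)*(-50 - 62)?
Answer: -5724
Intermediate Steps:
q = -4704 (q = 42*(-112) = -4704)
30*(-34) + q = 30*(-34) - 4704 = -1020 - 4704 = -5724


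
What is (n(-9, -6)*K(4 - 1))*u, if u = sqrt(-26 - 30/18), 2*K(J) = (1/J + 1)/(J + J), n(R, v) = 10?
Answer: 10*I*sqrt(249)/27 ≈ 5.8443*I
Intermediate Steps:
K(J) = (1 + 1/J)/(4*J) (K(J) = ((1/J + 1)/(J + J))/2 = ((1 + 1/J)/((2*J)))/2 = ((1 + 1/J)*(1/(2*J)))/2 = ((1 + 1/J)/(2*J))/2 = (1 + 1/J)/(4*J))
u = I*sqrt(249)/3 (u = sqrt(-26 - 30*1/18) = sqrt(-26 - 5/3) = sqrt(-83/3) = I*sqrt(249)/3 ≈ 5.2599*I)
(n(-9, -6)*K(4 - 1))*u = (10*((1 + (4 - 1))/(4*(4 - 1)**2)))*(I*sqrt(249)/3) = (10*((1/4)*(1 + 3)/3**2))*(I*sqrt(249)/3) = (10*((1/4)*(1/9)*4))*(I*sqrt(249)/3) = (10*(1/9))*(I*sqrt(249)/3) = 10*(I*sqrt(249)/3)/9 = 10*I*sqrt(249)/27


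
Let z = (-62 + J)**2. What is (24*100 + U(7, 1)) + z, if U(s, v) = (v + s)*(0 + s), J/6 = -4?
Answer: 9852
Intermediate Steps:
J = -24 (J = 6*(-4) = -24)
z = 7396 (z = (-62 - 24)**2 = (-86)**2 = 7396)
U(s, v) = s*(s + v) (U(s, v) = (s + v)*s = s*(s + v))
(24*100 + U(7, 1)) + z = (24*100 + 7*(7 + 1)) + 7396 = (2400 + 7*8) + 7396 = (2400 + 56) + 7396 = 2456 + 7396 = 9852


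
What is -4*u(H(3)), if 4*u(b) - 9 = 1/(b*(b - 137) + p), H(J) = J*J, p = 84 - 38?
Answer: -9953/1106 ≈ -8.9991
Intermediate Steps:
p = 46
H(J) = J²
u(b) = 9/4 + 1/(4*(46 + b*(-137 + b))) (u(b) = 9/4 + 1/(4*(b*(b - 137) + 46)) = 9/4 + 1/(4*(b*(-137 + b) + 46)) = 9/4 + 1/(4*(46 + b*(-137 + b))))
-4*u(H(3)) = -(415 - 1233*3² + 9*(3²)²)/(46 + (3²)² - 137*3²) = -(415 - 1233*9 + 9*9²)/(46 + 9² - 137*9) = -(415 - 11097 + 9*81)/(46 + 81 - 1233) = -(415 - 11097 + 729)/(-1106) = -(-1)*(-9953)/1106 = -4*9953/4424 = -9953/1106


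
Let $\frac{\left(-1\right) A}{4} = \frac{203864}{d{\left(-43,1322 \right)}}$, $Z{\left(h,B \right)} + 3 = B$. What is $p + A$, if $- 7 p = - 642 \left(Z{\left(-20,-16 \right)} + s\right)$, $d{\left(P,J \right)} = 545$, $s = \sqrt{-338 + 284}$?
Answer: $- \frac{12356102}{3815} + \frac{1926 i \sqrt{6}}{7} \approx -3238.8 + 673.96 i$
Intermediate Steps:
$s = 3 i \sqrt{6}$ ($s = \sqrt{-54} = 3 i \sqrt{6} \approx 7.3485 i$)
$Z{\left(h,B \right)} = -3 + B$
$A = - \frac{815456}{545}$ ($A = - 4 \cdot \frac{203864}{545} = - 4 \cdot 203864 \cdot \frac{1}{545} = \left(-4\right) \frac{203864}{545} = - \frac{815456}{545} \approx -1496.3$)
$p = - \frac{12198}{7} + \frac{1926 i \sqrt{6}}{7}$ ($p = - \frac{\left(-642\right) \left(\left(-3 - 16\right) + 3 i \sqrt{6}\right)}{7} = - \frac{\left(-642\right) \left(-19 + 3 i \sqrt{6}\right)}{7} = - \frac{12198 - 1926 i \sqrt{6}}{7} = - \frac{12198}{7} + \frac{1926 i \sqrt{6}}{7} \approx -1742.6 + 673.96 i$)
$p + A = \left(- \frac{12198}{7} + \frac{1926 i \sqrt{6}}{7}\right) - \frac{815456}{545} = - \frac{12356102}{3815} + \frac{1926 i \sqrt{6}}{7}$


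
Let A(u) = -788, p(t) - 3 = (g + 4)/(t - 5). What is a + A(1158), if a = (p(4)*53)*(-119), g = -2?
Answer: -7095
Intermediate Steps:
p(t) = 3 + 2/(-5 + t) (p(t) = 3 + (-2 + 4)/(t - 5) = 3 + 2/(-5 + t))
a = -6307 (a = (((-13 + 3*4)/(-5 + 4))*53)*(-119) = (((-13 + 12)/(-1))*53)*(-119) = (-1*(-1)*53)*(-119) = (1*53)*(-119) = 53*(-119) = -6307)
a + A(1158) = -6307 - 788 = -7095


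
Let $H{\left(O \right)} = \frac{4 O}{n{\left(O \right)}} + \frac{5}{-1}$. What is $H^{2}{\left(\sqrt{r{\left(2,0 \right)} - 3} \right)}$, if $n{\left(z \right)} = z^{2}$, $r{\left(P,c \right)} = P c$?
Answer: $\frac{59}{3} + \frac{40 i \sqrt{3}}{3} \approx 19.667 + 23.094 i$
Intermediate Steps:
$H{\left(O \right)} = -5 + \frac{4}{O}$ ($H{\left(O \right)} = \frac{4 O}{O^{2}} + \frac{5}{-1} = \frac{4 O}{O^{2}} + 5 \left(-1\right) = \frac{4}{O} - 5 = -5 + \frac{4}{O}$)
$H^{2}{\left(\sqrt{r{\left(2,0 \right)} - 3} \right)} = \left(-5 + \frac{4}{\sqrt{2 \cdot 0 - 3}}\right)^{2} = \left(-5 + \frac{4}{\sqrt{0 - 3}}\right)^{2} = \left(-5 + \frac{4}{\sqrt{-3}}\right)^{2} = \left(-5 + \frac{4}{i \sqrt{3}}\right)^{2} = \left(-5 + 4 \left(- \frac{i \sqrt{3}}{3}\right)\right)^{2} = \left(-5 - \frac{4 i \sqrt{3}}{3}\right)^{2}$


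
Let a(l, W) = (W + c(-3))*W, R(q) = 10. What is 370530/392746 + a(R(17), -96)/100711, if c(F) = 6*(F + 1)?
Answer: 20694218679/19776921203 ≈ 1.0464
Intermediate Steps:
c(F) = 6 + 6*F (c(F) = 6*(1 + F) = 6 + 6*F)
a(l, W) = W*(-12 + W) (a(l, W) = (W + (6 + 6*(-3)))*W = (W + (6 - 18))*W = (W - 12)*W = (-12 + W)*W = W*(-12 + W))
370530/392746 + a(R(17), -96)/100711 = 370530/392746 - 96*(-12 - 96)/100711 = 370530*(1/392746) - 96*(-108)*(1/100711) = 185265/196373 + 10368*(1/100711) = 185265/196373 + 10368/100711 = 20694218679/19776921203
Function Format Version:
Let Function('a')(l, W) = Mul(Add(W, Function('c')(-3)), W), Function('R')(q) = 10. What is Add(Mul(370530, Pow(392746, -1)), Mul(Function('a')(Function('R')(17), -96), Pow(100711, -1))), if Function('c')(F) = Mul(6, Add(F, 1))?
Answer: Rational(20694218679, 19776921203) ≈ 1.0464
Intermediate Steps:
Function('c')(F) = Add(6, Mul(6, F)) (Function('c')(F) = Mul(6, Add(1, F)) = Add(6, Mul(6, F)))
Function('a')(l, W) = Mul(W, Add(-12, W)) (Function('a')(l, W) = Mul(Add(W, Add(6, Mul(6, -3))), W) = Mul(Add(W, Add(6, -18)), W) = Mul(Add(W, -12), W) = Mul(Add(-12, W), W) = Mul(W, Add(-12, W)))
Add(Mul(370530, Pow(392746, -1)), Mul(Function('a')(Function('R')(17), -96), Pow(100711, -1))) = Add(Mul(370530, Pow(392746, -1)), Mul(Mul(-96, Add(-12, -96)), Pow(100711, -1))) = Add(Mul(370530, Rational(1, 392746)), Mul(Mul(-96, -108), Rational(1, 100711))) = Add(Rational(185265, 196373), Mul(10368, Rational(1, 100711))) = Add(Rational(185265, 196373), Rational(10368, 100711)) = Rational(20694218679, 19776921203)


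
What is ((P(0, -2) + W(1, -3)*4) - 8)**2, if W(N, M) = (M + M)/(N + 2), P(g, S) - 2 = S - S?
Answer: 196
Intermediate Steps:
P(g, S) = 2 (P(g, S) = 2 + (S - S) = 2 + 0 = 2)
W(N, M) = 2*M/(2 + N) (W(N, M) = (2*M)/(2 + N) = 2*M/(2 + N))
((P(0, -2) + W(1, -3)*4) - 8)**2 = ((2 + (2*(-3)/(2 + 1))*4) - 8)**2 = ((2 + (2*(-3)/3)*4) - 8)**2 = ((2 + (2*(-3)*(1/3))*4) - 8)**2 = ((2 - 2*4) - 8)**2 = ((2 - 8) - 8)**2 = (-6 - 8)**2 = (-14)**2 = 196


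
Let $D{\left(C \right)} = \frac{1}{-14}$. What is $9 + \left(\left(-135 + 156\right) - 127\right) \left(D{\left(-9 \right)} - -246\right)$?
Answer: $- \frac{182416}{7} \approx -26059.0$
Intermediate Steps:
$D{\left(C \right)} = - \frac{1}{14}$
$9 + \left(\left(-135 + 156\right) - 127\right) \left(D{\left(-9 \right)} - -246\right) = 9 + \left(\left(-135 + 156\right) - 127\right) \left(- \frac{1}{14} - -246\right) = 9 + \left(21 - 127\right) \left(- \frac{1}{14} + 246\right) = 9 - \frac{182479}{7} = - \frac{182416}{7}$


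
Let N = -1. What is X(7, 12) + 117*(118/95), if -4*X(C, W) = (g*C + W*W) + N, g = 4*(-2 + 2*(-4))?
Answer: 68239/380 ≈ 179.58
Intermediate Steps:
g = -40 (g = 4*(-2 - 8) = 4*(-10) = -40)
X(C, W) = ¼ + 10*C - W²/4 (X(C, W) = -((-40*C + W*W) - 1)/4 = -((-40*C + W²) - 1)/4 = -((W² - 40*C) - 1)/4 = -(-1 + W² - 40*C)/4 = ¼ + 10*C - W²/4)
X(7, 12) + 117*(118/95) = (¼ + 10*7 - ¼*12²) + 117*(118/95) = (¼ + 70 - ¼*144) + 117*(118*(1/95)) = (¼ + 70 - 36) + 117*(118/95) = 137/4 + 13806/95 = 68239/380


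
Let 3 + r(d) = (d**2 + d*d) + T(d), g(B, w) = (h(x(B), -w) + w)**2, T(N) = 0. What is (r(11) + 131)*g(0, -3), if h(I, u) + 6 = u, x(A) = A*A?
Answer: 13320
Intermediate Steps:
x(A) = A**2
h(I, u) = -6 + u
g(B, w) = 36 (g(B, w) = ((-6 - w) + w)**2 = (-6)**2 = 36)
r(d) = -3 + 2*d**2 (r(d) = -3 + ((d**2 + d*d) + 0) = -3 + ((d**2 + d**2) + 0) = -3 + (2*d**2 + 0) = -3 + 2*d**2)
(r(11) + 131)*g(0, -3) = ((-3 + 2*11**2) + 131)*36 = ((-3 + 2*121) + 131)*36 = ((-3 + 242) + 131)*36 = (239 + 131)*36 = 370*36 = 13320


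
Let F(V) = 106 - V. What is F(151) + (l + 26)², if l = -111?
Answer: 7180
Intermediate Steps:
F(151) + (l + 26)² = (106 - 1*151) + (-111 + 26)² = (106 - 151) + (-85)² = -45 + 7225 = 7180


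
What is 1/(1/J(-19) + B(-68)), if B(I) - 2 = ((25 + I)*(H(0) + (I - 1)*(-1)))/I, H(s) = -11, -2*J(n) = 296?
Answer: 2516/97293 ≈ 0.025860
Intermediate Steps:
J(n) = -148 (J(n) = -1/2*296 = -148)
B(I) = 2 + (-10 - I)*(25 + I)/I (B(I) = 2 + ((25 + I)*(-11 + (I - 1)*(-1)))/I = 2 + ((25 + I)*(-11 + (-1 + I)*(-1)))/I = 2 + ((25 + I)*(-11 + (1 - I)))/I = 2 + ((25 + I)*(-10 - I))/I = 2 + ((-10 - I)*(25 + I))/I = 2 + (-10 - I)*(25 + I)/I)
1/(1/J(-19) + B(-68)) = 1/(1/(-148) + (-33 - 1*(-68) - 250/(-68))) = 1/(-1/148 + (-33 + 68 - 250*(-1/68))) = 1/(-1/148 + (-33 + 68 + 125/34)) = 1/(-1/148 + 1315/34) = 1/(97293/2516) = 2516/97293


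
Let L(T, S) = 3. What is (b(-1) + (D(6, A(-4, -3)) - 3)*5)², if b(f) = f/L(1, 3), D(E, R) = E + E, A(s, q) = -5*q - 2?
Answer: 17956/9 ≈ 1995.1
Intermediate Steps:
A(s, q) = -2 - 5*q
D(E, R) = 2*E
b(f) = f/3
(b(-1) + (D(6, A(-4, -3)) - 3)*5)² = ((⅓)*(-1) + (2*6 - 3)*5)² = (-⅓ + (12 - 3)*5)² = (-⅓ + 9*5)² = (-⅓ + 45)² = (134/3)² = 17956/9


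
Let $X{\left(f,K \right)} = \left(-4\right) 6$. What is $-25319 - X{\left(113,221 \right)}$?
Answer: $-25295$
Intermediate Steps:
$X{\left(f,K \right)} = -24$
$-25319 - X{\left(113,221 \right)} = -25319 - -24 = -25319 + 24 = -25295$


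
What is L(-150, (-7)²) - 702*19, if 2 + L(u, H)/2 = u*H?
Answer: -28042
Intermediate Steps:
L(u, H) = -4 + 2*H*u (L(u, H) = -4 + 2*(u*H) = -4 + 2*(H*u) = -4 + 2*H*u)
L(-150, (-7)²) - 702*19 = (-4 + 2*(-7)²*(-150)) - 702*19 = (-4 + 2*49*(-150)) - 1*13338 = (-4 - 14700) - 13338 = -14704 - 13338 = -28042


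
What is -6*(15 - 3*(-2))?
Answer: -126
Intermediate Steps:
-6*(15 - 3*(-2)) = -6*(15 + 6) = -6*21 = -126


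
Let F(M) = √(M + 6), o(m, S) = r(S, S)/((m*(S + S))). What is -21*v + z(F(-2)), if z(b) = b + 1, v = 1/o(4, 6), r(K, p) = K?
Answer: -165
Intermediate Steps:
o(m, S) = 1/(2*m) (o(m, S) = S/((m*(S + S))) = S/((m*(2*S))) = S/((2*S*m)) = S*(1/(2*S*m)) = 1/(2*m))
v = 8 (v = 1/((½)/4) = 1/((½)*(¼)) = 1/(⅛) = 8)
F(M) = √(6 + M)
z(b) = 1 + b
-21*v + z(F(-2)) = -21*8 + (1 + √(6 - 2)) = -168 + (1 + √4) = -168 + (1 + 2) = -168 + 3 = -165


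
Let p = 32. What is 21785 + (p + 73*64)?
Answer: 26489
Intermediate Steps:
21785 + (p + 73*64) = 21785 + (32 + 73*64) = 21785 + (32 + 4672) = 21785 + 4704 = 26489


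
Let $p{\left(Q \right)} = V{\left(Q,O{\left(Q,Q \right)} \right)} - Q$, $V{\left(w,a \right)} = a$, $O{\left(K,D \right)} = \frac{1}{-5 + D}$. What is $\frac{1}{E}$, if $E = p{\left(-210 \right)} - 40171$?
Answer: $- \frac{215}{8591616} \approx -2.5024 \cdot 10^{-5}$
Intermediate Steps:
$p{\left(Q \right)} = \frac{1}{-5 + Q} - Q$
$E = - \frac{8591616}{215}$ ($E = \frac{1 - - 210 \left(-5 - 210\right)}{-5 - 210} - 40171 = \frac{1 - \left(-210\right) \left(-215\right)}{-215} - 40171 = - \frac{1 - 45150}{215} - 40171 = \left(- \frac{1}{215}\right) \left(-45149\right) - 40171 = \frac{45149}{215} - 40171 = - \frac{8591616}{215} \approx -39961.0$)
$\frac{1}{E} = \frac{1}{- \frac{8591616}{215}} = - \frac{215}{8591616}$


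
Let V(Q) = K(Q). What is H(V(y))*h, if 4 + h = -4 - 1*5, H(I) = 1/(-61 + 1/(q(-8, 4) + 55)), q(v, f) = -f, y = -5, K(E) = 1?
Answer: 663/3110 ≈ 0.21318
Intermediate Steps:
V(Q) = 1
H(I) = -51/3110 (H(I) = 1/(-61 + 1/(-1*4 + 55)) = 1/(-61 + 1/(-4 + 55)) = 1/(-61 + 1/51) = 1/(-3110/51) = -51/3110)
h = -13 (h = -4 + (-4 - 1*5) = -4 + (-4 - 5) = -4 - 9 = -13)
H(V(y))*h = -51/3110*(-13) = 663/3110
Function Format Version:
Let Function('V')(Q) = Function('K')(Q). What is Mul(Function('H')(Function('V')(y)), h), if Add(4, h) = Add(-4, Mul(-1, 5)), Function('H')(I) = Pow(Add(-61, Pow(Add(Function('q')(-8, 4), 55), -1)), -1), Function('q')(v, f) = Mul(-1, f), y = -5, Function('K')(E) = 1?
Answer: Rational(663, 3110) ≈ 0.21318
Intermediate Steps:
Function('V')(Q) = 1
Function('H')(I) = Rational(-51, 3110) (Function('H')(I) = Pow(Add(-61, Pow(Add(Mul(-1, 4), 55), -1)), -1) = Pow(Add(-61, Pow(Add(-4, 55), -1)), -1) = Pow(Add(-61, Pow(51, -1)), -1) = Pow(Add(-61, Rational(1, 51)), -1) = Pow(Rational(-3110, 51), -1) = Rational(-51, 3110))
h = -13 (h = Add(-4, Add(-4, Mul(-1, 5))) = Add(-4, Add(-4, -5)) = Add(-4, -9) = -13)
Mul(Function('H')(Function('V')(y)), h) = Mul(Rational(-51, 3110), -13) = Rational(663, 3110)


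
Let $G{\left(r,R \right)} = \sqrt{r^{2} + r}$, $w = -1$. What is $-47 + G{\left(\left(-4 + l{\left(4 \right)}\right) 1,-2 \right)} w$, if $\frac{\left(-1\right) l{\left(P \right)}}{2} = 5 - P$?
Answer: $-47 - \sqrt{30} \approx -52.477$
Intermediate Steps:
$l{\left(P \right)} = -10 + 2 P$ ($l{\left(P \right)} = - 2 \left(5 - P\right) = -10 + 2 P$)
$G{\left(r,R \right)} = \sqrt{r + r^{2}}$
$-47 + G{\left(\left(-4 + l{\left(4 \right)}\right) 1,-2 \right)} w = -47 + \sqrt{\left(-4 + \left(-10 + 2 \cdot 4\right)\right) 1 \left(1 + \left(-4 + \left(-10 + 2 \cdot 4\right)\right) 1\right)} \left(-1\right) = -47 + \sqrt{\left(-4 + \left(-10 + 8\right)\right) 1 \left(1 + \left(-4 + \left(-10 + 8\right)\right) 1\right)} \left(-1\right) = -47 + \sqrt{\left(-4 - 2\right) 1 \left(1 + \left(-4 - 2\right) 1\right)} \left(-1\right) = -47 + \sqrt{\left(-6\right) 1 \left(1 - 6\right)} \left(-1\right) = -47 + \sqrt{- 6 \left(1 - 6\right)} \left(-1\right) = -47 + \sqrt{\left(-6\right) \left(-5\right)} \left(-1\right) = -47 + \sqrt{30} \left(-1\right) = -47 - \sqrt{30}$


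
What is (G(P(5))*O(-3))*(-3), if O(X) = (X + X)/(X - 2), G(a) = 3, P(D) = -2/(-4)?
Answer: -54/5 ≈ -10.800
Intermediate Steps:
P(D) = ½ (P(D) = -2*(-¼) = ½)
O(X) = 2*X/(-2 + X) (O(X) = (2*X)/(-2 + X) = 2*X/(-2 + X))
(G(P(5))*O(-3))*(-3) = (3*(2*(-3)/(-2 - 3)))*(-3) = (3*(2*(-3)/(-5)))*(-3) = (3*(2*(-3)*(-⅕)))*(-3) = (3*(6/5))*(-3) = (18/5)*(-3) = -54/5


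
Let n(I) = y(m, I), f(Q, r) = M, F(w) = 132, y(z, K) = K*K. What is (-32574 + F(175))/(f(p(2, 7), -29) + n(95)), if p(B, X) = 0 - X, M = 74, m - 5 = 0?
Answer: -10814/3033 ≈ -3.5654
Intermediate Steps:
m = 5 (m = 5 + 0 = 5)
y(z, K) = K**2
p(B, X) = -X
f(Q, r) = 74
n(I) = I**2
(-32574 + F(175))/(f(p(2, 7), -29) + n(95)) = (-32574 + 132)/(74 + 95**2) = -32442/(74 + 9025) = -32442/9099 = -32442*1/9099 = -10814/3033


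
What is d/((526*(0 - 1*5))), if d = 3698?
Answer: -1849/1315 ≈ -1.4061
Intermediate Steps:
d/((526*(0 - 1*5))) = 3698/((526*(0 - 1*5))) = 3698/((526*(0 - 5))) = 3698/((526*(-5))) = 3698/(-2630) = 3698*(-1/2630) = -1849/1315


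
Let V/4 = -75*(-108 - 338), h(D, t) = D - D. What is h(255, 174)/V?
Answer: 0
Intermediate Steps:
h(D, t) = 0
V = 133800 (V = 4*(-75*(-108 - 338)) = 4*(-75*(-446)) = 4*33450 = 133800)
h(255, 174)/V = 0/133800 = 0*(1/133800) = 0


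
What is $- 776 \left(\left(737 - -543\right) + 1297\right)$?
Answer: $-1999752$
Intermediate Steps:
$- 776 \left(\left(737 - -543\right) + 1297\right) = - 776 \left(\left(737 + 543\right) + 1297\right) = - 776 \left(1280 + 1297\right) = \left(-776\right) 2577 = -1999752$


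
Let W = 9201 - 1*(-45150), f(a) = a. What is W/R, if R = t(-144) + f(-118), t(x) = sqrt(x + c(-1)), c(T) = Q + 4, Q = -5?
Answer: -583038/1279 - 4941*I*sqrt(145)/1279 ≈ -455.85 - 46.519*I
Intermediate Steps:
W = 54351 (W = 9201 + 45150 = 54351)
c(T) = -1 (c(T) = -5 + 4 = -1)
t(x) = sqrt(-1 + x) (t(x) = sqrt(x - 1) = sqrt(-1 + x))
R = -118 + I*sqrt(145) (R = sqrt(-1 - 144) - 118 = sqrt(-145) - 118 = I*sqrt(145) - 118 = -118 + I*sqrt(145) ≈ -118.0 + 12.042*I)
W/R = 54351/(-118 + I*sqrt(145))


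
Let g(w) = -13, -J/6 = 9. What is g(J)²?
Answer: 169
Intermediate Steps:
J = -54 (J = -6*9 = -54)
g(J)² = (-13)² = 169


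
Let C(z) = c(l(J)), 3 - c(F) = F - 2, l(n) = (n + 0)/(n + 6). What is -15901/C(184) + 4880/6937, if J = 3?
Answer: -47263913/13874 ≈ -3406.7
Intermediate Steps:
l(n) = n/(6 + n)
c(F) = 5 - F (c(F) = 3 - (F - 2) = 3 - (-2 + F) = 3 + (2 - F) = 5 - F)
C(z) = 14/3 (C(z) = 5 - 3/(6 + 3) = 5 - 3/9 = 5 - 1*⅓ = 5 - ⅓ = 14/3)
-15901/C(184) + 4880/6937 = -15901/14/3 + 4880/6937 = -15901*3/14 + 4880*(1/6937) = -47703/14 + 4880/6937 = -47263913/13874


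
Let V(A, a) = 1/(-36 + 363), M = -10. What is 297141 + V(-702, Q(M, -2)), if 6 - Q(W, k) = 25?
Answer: 97165108/327 ≈ 2.9714e+5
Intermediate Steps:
Q(W, k) = -19 (Q(W, k) = 6 - 1*25 = 6 - 25 = -19)
V(A, a) = 1/327
297141 + V(-702, Q(M, -2)) = 297141 + 1/327 = 97165108/327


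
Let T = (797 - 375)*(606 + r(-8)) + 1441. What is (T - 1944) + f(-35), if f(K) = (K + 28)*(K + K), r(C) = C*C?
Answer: 282727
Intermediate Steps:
r(C) = C²
f(K) = 2*K*(28 + K) (f(K) = (28 + K)*(2*K) = 2*K*(28 + K))
T = 284181 (T = (797 - 375)*(606 + (-8)²) + 1441 = 422*(606 + 64) + 1441 = 422*670 + 1441 = 282740 + 1441 = 284181)
(T - 1944) + f(-35) = (284181 - 1944) + 2*(-35)*(28 - 35) = 282237 + 2*(-35)*(-7) = 282237 + 490 = 282727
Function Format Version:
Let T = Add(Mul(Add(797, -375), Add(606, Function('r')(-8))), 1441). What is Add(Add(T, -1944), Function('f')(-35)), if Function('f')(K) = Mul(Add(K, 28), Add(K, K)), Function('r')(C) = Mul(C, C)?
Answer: 282727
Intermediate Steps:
Function('r')(C) = Pow(C, 2)
Function('f')(K) = Mul(2, K, Add(28, K)) (Function('f')(K) = Mul(Add(28, K), Mul(2, K)) = Mul(2, K, Add(28, K)))
T = 284181 (T = Add(Mul(Add(797, -375), Add(606, Pow(-8, 2))), 1441) = Add(Mul(422, Add(606, 64)), 1441) = Add(Mul(422, 670), 1441) = Add(282740, 1441) = 284181)
Add(Add(T, -1944), Function('f')(-35)) = Add(Add(284181, -1944), Mul(2, -35, Add(28, -35))) = Add(282237, Mul(2, -35, -7)) = Add(282237, 490) = 282727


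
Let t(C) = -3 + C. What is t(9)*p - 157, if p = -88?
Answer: -685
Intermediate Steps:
t(9)*p - 157 = (-3 + 9)*(-88) - 157 = 6*(-88) - 157 = -528 - 157 = -685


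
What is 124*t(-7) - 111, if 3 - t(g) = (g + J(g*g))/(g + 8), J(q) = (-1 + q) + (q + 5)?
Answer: -11519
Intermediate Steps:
J(q) = 4 + 2*q (J(q) = (-1 + q) + (5 + q) = 4 + 2*q)
t(g) = 3 - (4 + g + 2*g²)/(8 + g) (t(g) = 3 - (g + (4 + 2*(g*g)))/(g + 8) = 3 - (g + (4 + 2*g²))/(8 + g) = 3 - (4 + g + 2*g²)/(8 + g))
124*t(-7) - 111 = 124*(2*(10 - 7 - 1*(-7)²)/(8 - 7)) - 111 = 124*(2*(10 - 7 - 1*49)/1) - 111 = 124*(2*1*(10 - 7 - 49)) - 111 = 124*(2*1*(-46)) - 111 = 124*(-92) - 111 = -11408 - 111 = -11519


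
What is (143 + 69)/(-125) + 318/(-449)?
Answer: -134938/56125 ≈ -2.4042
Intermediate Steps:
(143 + 69)/(-125) + 318/(-449) = 212*(-1/125) + 318*(-1/449) = -212/125 - 318/449 = -134938/56125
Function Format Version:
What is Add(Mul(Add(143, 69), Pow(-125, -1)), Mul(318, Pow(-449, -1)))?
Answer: Rational(-134938, 56125) ≈ -2.4042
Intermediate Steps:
Add(Mul(Add(143, 69), Pow(-125, -1)), Mul(318, Pow(-449, -1))) = Add(Mul(212, Rational(-1, 125)), Mul(318, Rational(-1, 449))) = Add(Rational(-212, 125), Rational(-318, 449)) = Rational(-134938, 56125)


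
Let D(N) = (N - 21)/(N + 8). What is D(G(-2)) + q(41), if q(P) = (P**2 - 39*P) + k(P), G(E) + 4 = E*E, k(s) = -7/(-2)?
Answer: 663/8 ≈ 82.875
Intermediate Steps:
k(s) = 7/2 (k(s) = -7*(-1/2) = 7/2)
G(E) = -4 + E**2 (G(E) = -4 + E*E = -4 + E**2)
q(P) = 7/2 + P**2 - 39*P (q(P) = (P**2 - 39*P) + 7/2 = 7/2 + P**2 - 39*P)
D(N) = (-21 + N)/(8 + N)
D(G(-2)) + q(41) = (-21 + (-4 + (-2)**2))/(8 + (-4 + (-2)**2)) + (7/2 + 41**2 - 39*41) = (-21 + (-4 + 4))/(8 + (-4 + 4)) + (7/2 + 1681 - 1599) = (-21 + 0)/(8 + 0) + 171/2 = -21/8 + 171/2 = 663/8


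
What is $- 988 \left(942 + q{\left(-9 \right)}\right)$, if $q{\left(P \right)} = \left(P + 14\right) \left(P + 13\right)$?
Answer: $-950456$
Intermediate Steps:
$q{\left(P \right)} = \left(13 + P\right) \left(14 + P\right)$ ($q{\left(P \right)} = \left(14 + P\right) \left(13 + P\right) = \left(13 + P\right) \left(14 + P\right)$)
$- 988 \left(942 + q{\left(-9 \right)}\right) = - 988 \left(942 + \left(182 + \left(-9\right)^{2} + 27 \left(-9\right)\right)\right) = - 988 \left(942 + \left(182 + 81 - 243\right)\right) = - 988 \left(942 + 20\right) = \left(-988\right) 962 = -950456$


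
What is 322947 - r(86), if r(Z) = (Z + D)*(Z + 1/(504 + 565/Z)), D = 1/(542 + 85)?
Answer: 8687408181041/27530943 ≈ 3.1555e+5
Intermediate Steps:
D = 1/627 ≈ 0.0015949
r(Z) = (1/627 + Z)*(Z + 1/(504 + 565/Z)) (r(Z) = (Z + 1/627)*(Z + 1/(504 + 565/Z)) = (1/627 + Z)*(Z + 1/(504 + 565/Z)))
322947 - r(86) = 322947 - 2*86*(283 + 158004*86² + 177693*86)/(627*(565 + 504*86)) = 322947 - 2*86*(283 + 158004*7396 + 15281598)/(627*(565 + 43344)) = 322947 - 2*86*(283 + 1168597584 + 15281598)/(627*43909) = 322947 - 2*86*1183879465/(627*43909) = 322947 - 1*203627267980/27530943 = 322947 - 203627267980/27530943 = 8687408181041/27530943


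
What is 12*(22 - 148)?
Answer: -1512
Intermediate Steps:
12*(22 - 148) = 12*(-126) = -1512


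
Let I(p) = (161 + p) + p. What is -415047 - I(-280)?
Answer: -414648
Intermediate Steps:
I(p) = 161 + 2*p
-415047 - I(-280) = -415047 - (161 + 2*(-280)) = -415047 - (161 - 560) = -415047 - 1*(-399) = -415047 + 399 = -414648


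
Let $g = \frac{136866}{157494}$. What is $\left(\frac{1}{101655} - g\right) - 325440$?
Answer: $- \frac{868387570222756}{2668342095} \approx -3.2544 \cdot 10^{5}$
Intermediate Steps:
$g = \frac{22811}{26249}$ ($g = 136866 \cdot \frac{1}{157494} = \frac{22811}{26249} \approx 0.86902$)
$\left(\frac{1}{101655} - g\right) - 325440 = \left(\frac{1}{101655} - \frac{22811}{26249}\right) - 325440 = - \frac{2318825956}{2668342095} - 325440 = - \frac{868387570222756}{2668342095}$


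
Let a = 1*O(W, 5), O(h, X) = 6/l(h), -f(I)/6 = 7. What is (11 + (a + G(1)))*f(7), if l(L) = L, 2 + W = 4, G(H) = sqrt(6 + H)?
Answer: -588 - 42*sqrt(7) ≈ -699.12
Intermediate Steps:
f(I) = -42 (f(I) = -6*7 = -42)
W = 2 (W = -2 + 4 = 2)
O(h, X) = 6/h
a = 3 (a = 1*(6/2) = 1*(6*(1/2)) = 1*3 = 3)
(11 + (a + G(1)))*f(7) = (11 + (3 + sqrt(6 + 1)))*(-42) = (11 + (3 + sqrt(7)))*(-42) = (14 + sqrt(7))*(-42) = -588 - 42*sqrt(7)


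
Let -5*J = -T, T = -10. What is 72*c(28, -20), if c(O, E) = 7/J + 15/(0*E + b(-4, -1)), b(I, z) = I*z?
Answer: 18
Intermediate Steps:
J = -2 (J = -(-1)*(-10)/5 = -⅕*10 = -2)
c(O, E) = ¼ (c(O, E) = 7/(-2) + 15/(0*E - 4*(-1)) = 7*(-½) + 15/(0 + 4) = -7/2 + 15/4 = ¼)
72*c(28, -20) = 72*(¼) = 18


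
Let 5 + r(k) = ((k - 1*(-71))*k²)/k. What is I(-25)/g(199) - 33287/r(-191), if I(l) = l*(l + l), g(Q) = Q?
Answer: 22019637/4560085 ≈ 4.8288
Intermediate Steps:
I(l) = 2*l² (I(l) = l*(2*l) = 2*l²)
r(k) = -5 + k*(71 + k) (r(k) = -5 + ((k - 1*(-71))*k²)/k = -5 + ((k + 71)*k²)/k = -5 + ((71 + k)*k²)/k = -5 + (k²*(71 + k))/k = -5 + k*(71 + k))
I(-25)/g(199) - 33287/r(-191) = (2*(-25)²)/199 - 33287/(-5 + (-191)² + 71*(-191)) = (2*625)*(1/199) - 33287/(-5 + 36481 - 13561) = 1250*(1/199) - 33287/22915 = 1250/199 - 33287*1/22915 = 1250/199 - 33287/22915 = 22019637/4560085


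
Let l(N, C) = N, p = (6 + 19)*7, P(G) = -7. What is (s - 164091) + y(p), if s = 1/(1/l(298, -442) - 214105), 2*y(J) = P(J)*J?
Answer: -21017250020219/127606578 ≈ -1.6470e+5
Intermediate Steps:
p = 175 (p = 25*7 = 175)
y(J) = -7*J/2 (y(J) = (-7*J)/2 = -7*J/2)
s = -298/63803289 (s = 1/(1/298 - 214105) = 1/(-63803289/298) = -298/63803289 ≈ -4.6706e-6)
(s - 164091) + y(p) = (-298/63803289 - 164091) - 7/2*175 = -10469545495597/63803289 - 1225/2 = -21017250020219/127606578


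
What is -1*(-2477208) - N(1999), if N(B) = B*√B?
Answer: 2477208 - 1999*√1999 ≈ 2.3878e+6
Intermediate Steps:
N(B) = B^(3/2)
-1*(-2477208) - N(1999) = -1*(-2477208) - 1999^(3/2) = 2477208 - 1999*√1999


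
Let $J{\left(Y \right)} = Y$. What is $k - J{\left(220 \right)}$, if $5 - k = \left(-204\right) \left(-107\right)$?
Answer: $-22043$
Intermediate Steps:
$k = -21823$ ($k = 5 - \left(-204\right) \left(-107\right) = 5 - 21828 = -21823$)
$k - J{\left(220 \right)} = -21823 - 220 = -22043$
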